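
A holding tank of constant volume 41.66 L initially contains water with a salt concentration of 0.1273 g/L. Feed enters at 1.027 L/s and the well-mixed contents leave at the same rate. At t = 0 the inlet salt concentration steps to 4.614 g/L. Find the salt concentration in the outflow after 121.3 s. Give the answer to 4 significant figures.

4.388 g/L

Species balance on the tank: V dC/dt = Q(C_in − C).
Rewrite as dC/dt + C/τ = C_in/τ, τ = V/Q = 40.5648 s.
This is linear first-order; C(t) = C_in + (C₀ − C_in) e^(−t/τ).
C(121.3) = 4.614 + (0.1273 − 4.614)·e^(−121.3/40.5648) = 4.614 + (-4.48670)·0.0502733 = 4.38844 g/L.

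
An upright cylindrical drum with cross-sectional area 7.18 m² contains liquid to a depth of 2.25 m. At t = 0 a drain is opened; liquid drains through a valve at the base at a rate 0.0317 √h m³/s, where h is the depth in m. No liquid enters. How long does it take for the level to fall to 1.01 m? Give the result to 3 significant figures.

224 s

Accumulation of liquid (constant cross-section A): A dh/dt = −0.0317 √h.
This is separable: 2 d(√h)/dt = −0.0317/A, so √h = √h₀ − (0.0317/(2A)) t.
t = 2A(√h₀ − √h)/0.0317 = 2·7.18·(√2.25 − √1.01)/0.0317
  = 14.360 × (1.5000 − 1.0050) / 0.0317 = 224.24 s.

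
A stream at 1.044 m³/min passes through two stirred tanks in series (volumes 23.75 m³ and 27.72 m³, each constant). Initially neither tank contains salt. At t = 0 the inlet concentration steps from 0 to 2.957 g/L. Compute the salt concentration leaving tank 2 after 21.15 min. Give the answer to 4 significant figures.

Species balance on tank i: dCᵢ/dt = (Cᵢ₋₁ − Cᵢ)/τᵢ with τᵢ = Vᵢ/Q.
τ₁ = 23.75/1.044 = 22.7490 min; τ₂ = 27.72/1.044 = 26.5517 min.
Tank 1: C₁ = C_in(1 − e^(−t/τ₁)). Tank 2 (τ₁ ≠ τ₂): C₂ = C_in[1 − (τ₁ e^(−t/τ₁) − τ₂ e^(−t/τ₂))/(τ₁ − τ₂)].
At t = 21.15: e^(−t/τ₁) = 0.394668, e^(−t/τ₂) = 0.450878.
C₂ = 2.957·[1 − (22.7490·0.394668 − 26.5517·0.450878)/(-3.80268)] = 2.957·0.212855 = 0.629413 g/L.

0.6294 g/L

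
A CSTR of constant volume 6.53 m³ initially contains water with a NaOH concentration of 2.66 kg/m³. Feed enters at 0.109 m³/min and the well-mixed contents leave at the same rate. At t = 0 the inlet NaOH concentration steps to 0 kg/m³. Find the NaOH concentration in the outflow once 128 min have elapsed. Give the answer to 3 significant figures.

0.314 kg/m³

Species balance on the tank: V dC/dt = Q(C_in − C).
Rewrite as dC/dt + C/τ = C_in/τ, τ = V/Q = 59.908 min.
Integrating: C(t) = C_in + (C₀ − C_in) e^(−t/τ).
C(128) = 0 + (2.66 − 0)·e^(−128/59.908) = 0 + (2.6600)·0.11806 = 0.31403 kg/m³.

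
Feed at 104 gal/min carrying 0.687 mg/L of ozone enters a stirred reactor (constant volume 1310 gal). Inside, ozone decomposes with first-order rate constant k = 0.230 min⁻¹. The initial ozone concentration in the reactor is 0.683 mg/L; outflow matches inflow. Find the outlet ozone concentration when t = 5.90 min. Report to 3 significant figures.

0.258 mg/L

V dC/dt = Q(C_in − C) − k V C.
dC/dt = (Q/V) C_in − (Q/V + k) C; effective rate a = Q/V + k = 0.079389 + 0.230 = 0.30939 min⁻¹.
C_ss = Q C_in/(Q + kV) = 0.17628 mg/L; C(t) = C_ss + (C₀ − C_ss) e^(−a t).
C(5.90) = 0.17628 + (0.50672)·e^(−0.30939·5.90) = 0.17628 + (0.50672)·0.16115 = 0.25794 mg/L.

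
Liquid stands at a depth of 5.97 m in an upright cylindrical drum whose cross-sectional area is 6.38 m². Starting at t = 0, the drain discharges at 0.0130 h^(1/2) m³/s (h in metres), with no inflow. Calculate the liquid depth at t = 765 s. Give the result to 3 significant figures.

2.77 m

A dh/dt = −Q_out = −0.0130 √h.
This is separable: 2 d(√h)/dt = −0.0130/A, so √h = √h₀ − (0.0130/(2A)) t.
√h = √5.97 − 0.0130·765/(2·6.38) = 2.4434 − 0.77939 = 1.6640.
h = 1.6640² = 2.7688 m.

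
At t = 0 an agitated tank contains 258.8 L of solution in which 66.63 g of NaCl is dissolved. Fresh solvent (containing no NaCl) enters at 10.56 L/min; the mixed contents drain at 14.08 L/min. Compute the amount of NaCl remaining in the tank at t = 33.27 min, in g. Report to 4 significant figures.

5.986 g

Total volume: dV/dt = Q_in − Q_out = -3.52000 L/min, so V(t) = 258.8 − 3.52000 t and V(33.27) = 141.690 L.
Solute balance: dm/dt = 0 − Q_out C = −Q_out m/V(t).
dm/m = −Q_out dt/(V₀ − 3.52000 t); integrating gives ln(m/m₀) = −(Q_out/(Q_in−Q_out)) ln(V/V₀).
m = m₀ (V₀/V)^(Q_out/(Q_in−Q_out)) = 66.63 × (258.8/141.690)^(-4.00000) = 5.98638 g.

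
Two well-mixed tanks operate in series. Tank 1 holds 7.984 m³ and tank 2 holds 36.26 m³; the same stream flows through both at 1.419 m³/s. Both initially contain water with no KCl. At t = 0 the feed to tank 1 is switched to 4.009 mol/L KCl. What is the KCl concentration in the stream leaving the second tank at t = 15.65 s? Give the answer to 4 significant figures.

Species balance on tank i: dCᵢ/dt = (Cᵢ₋₁ − Cᵢ)/τᵢ with τᵢ = Vᵢ/Q.
τ₁ = 7.984/1.419 = 5.62650 s; τ₂ = 36.26/1.419 = 25.5532 s.
Solving the cascade with C₁(0)=C₂(0)=0 gives C₂(t) = C_in[1 − (τ₁ e^(−t/τ₁) − τ₂ e^(−t/τ₂))/(τ₁ − τ₂)].
At t = 15.65: e^(−t/τ₁) = 0.0619467, e^(−t/τ₂) = 0.542023.
C₂ = 4.009·[1 − (5.62650·0.0619467 − 25.5532·0.542023)/(-19.9267)] = 4.009·0.322423 = 1.29260 mol/L.

1.293 mol/L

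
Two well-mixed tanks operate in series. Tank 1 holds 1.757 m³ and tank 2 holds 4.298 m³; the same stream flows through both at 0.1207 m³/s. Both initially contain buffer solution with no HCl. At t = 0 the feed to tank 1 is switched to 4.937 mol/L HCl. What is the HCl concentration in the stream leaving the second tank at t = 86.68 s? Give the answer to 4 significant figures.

Each tank obeys Vᵢ dCᵢ/dt = Q(Cᵢ₋₁ − Cᵢ), so τᵢ = Vᵢ/Q.
τ₁ = 1.757/0.1207 = 14.5568 s; τ₂ = 4.298/0.1207 = 35.6089 s.
Solving the cascade with C₁(0)=C₂(0)=0 gives C₂(t) = C_in[1 − (τ₁ e^(−t/τ₁) − τ₂ e^(−t/τ₂))/(τ₁ − τ₂)].
At t = 86.68: e^(−t/τ₁) = 0.00259382, e^(−t/τ₂) = 0.0876661.
C₂ = 4.937·[1 − (14.5568·0.00259382 − 35.6089·0.0876661)/(-21.0522)] = 4.937·0.853510 = 4.21378 mol/L.

4.214 mol/L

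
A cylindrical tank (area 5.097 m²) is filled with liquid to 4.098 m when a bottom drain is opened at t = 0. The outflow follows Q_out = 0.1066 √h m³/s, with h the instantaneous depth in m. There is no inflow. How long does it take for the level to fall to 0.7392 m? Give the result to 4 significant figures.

111.4 s

With no inflow, A dh/dt = −0.1066 √h.
This is separable: 2 d(√h)/dt = −0.1066/A, so √h = √h₀ − (0.1066/(2A)) t.
t = 2A(√h₀ − √h)/0.1066 = 2·5.097·(√4.098 − √0.7392)/0.1066
  = 10.1940 × (2.02435 − 0.859767) / 0.1066 = 111.367 s.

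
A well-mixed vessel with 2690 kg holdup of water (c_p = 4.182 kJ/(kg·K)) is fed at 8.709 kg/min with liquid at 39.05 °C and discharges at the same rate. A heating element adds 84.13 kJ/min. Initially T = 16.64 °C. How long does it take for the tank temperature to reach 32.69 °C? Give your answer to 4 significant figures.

323.6 min

Unsteady energy balance on the tank contents: M c_p dT/dt = ṁ c_p (T_in − T) + 84.13.
τ = M/ṁ = 308.876 min; T_ss = T_in + Q̇/(ṁ c_p) = 41.3599 °C.
T(t) = T_ss + (T₀ − T_ss) e^(−t/τ). Set T = 32.69:
e^(−t/τ) = (32.69 − 41.3599)/(16.64 − 41.3599) = 0.350726
t = −308.876 · ln(0.350726) = 323.624 min.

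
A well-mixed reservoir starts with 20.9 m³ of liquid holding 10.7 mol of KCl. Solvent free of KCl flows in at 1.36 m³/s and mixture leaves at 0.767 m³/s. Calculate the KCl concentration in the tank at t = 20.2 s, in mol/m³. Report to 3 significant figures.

0.181 mol/m³

Let m(t) be the amount of KCl. Volume: V(t) = V₀ + (Q_in − Q_out) t = 20.9 + 0.59300 t; V(20.2) = 32.879 m³.
Species balance (pure solvent in): dm/dt = −Q_out · m/V(t).
dm/m = −Q_out dt/(V₀ + 0.59300 t); integrating gives ln(m/m₀) = −(Q_out/(Q_in−Q_out)) ln(V/V₀).
m = m₀ (V₀/V)^(Q_out/(Q_in−Q_out)) = 10.7 × (20.9/32.879)^(1.2934) = 5.9550 mol.
C = m/V = 5.9550/32.879 = 0.18112 mol/m³.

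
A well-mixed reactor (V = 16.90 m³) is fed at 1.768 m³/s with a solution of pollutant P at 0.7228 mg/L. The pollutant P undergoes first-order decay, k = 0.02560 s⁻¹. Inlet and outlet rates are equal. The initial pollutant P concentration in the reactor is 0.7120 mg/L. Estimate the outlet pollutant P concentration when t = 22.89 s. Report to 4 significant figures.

0.5874 mg/L

V dC/dt = Q(C_in − C) − k V C.
dC/dt = (Q/V) C_in − (Q/V + k) C; effective rate a = Q/V + k = 0.104615 + 0.02560 = 0.130215 s⁻¹.
C_ss = Q C_in/(Q + kV) = 0.580699 mg/L; C(t) = C_ss + (C₀ − C_ss) e^(−a t).
C(22.89) = 0.580699 + (0.131301)·e^(−0.130215·22.89) = 0.580699 + (0.131301)·0.0507608 = 0.587364 mg/L.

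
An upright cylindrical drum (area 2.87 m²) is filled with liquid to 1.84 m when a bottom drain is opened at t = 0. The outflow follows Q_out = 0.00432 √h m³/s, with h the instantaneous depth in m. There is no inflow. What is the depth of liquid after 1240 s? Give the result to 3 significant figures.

A dh/dt = −Q_out = −0.00432 √h.
∫ h^(−1/2) dh = −(0.00432/A) ∫ dt, giving 2√h = 2√h₀ − (0.00432/A) t.
√h = √1.84 − 0.00432·1240/(2·2.87) = 1.3565 − 0.93324 = 0.42323.
h = 0.42323² = 0.17912 m.

0.179 m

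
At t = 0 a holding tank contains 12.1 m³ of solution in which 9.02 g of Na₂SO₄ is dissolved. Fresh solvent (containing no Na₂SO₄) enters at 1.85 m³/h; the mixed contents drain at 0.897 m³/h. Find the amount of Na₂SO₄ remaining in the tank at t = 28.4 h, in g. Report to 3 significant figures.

2.99 g

Let m(t) be the amount of Na₂SO₄. Volume: V(t) = V₀ + (Q_in − Q_out) t = 12.1 + 0.95300 t; V(28.4) = 39.165 m³.
Species balance (pure solvent in): dm/dt = −Q_out · m/V(t).
dm/m = −Q_out dt/(V₀ + 0.95300 t); integrating gives ln(m/m₀) = −(Q_out/(Q_in−Q_out)) ln(V/V₀).
m = m₀ (V₀/V)^(Q_out/(Q_in−Q_out)) = 9.02 × (12.1/39.165)^(0.94124) = 2.9858 g.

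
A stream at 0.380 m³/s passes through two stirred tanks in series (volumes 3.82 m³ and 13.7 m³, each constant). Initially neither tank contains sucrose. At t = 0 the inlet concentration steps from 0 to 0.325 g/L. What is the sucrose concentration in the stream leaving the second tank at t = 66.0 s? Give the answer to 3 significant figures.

0.253 g/L

Time constants: τᵢ = Vᵢ/Q for each well-mixed tank.
τ₁ = 3.82/0.380 = 10.053 s; τ₂ = 13.7/0.380 = 36.053 s.
Solving the cascade with C₁(0)=C₂(0)=0 gives C₂(t) = C_in[1 − (τ₁ e^(−t/τ₁) − τ₂ e^(−t/τ₂))/(τ₁ − τ₂)].
At t = 66.0: e^(−t/τ₁) = 0.0014082, e^(−t/τ₂) = 0.16031.
C₂ = 0.325·[1 − (10.053·0.0014082 − 36.053·0.16031)/(-26.000)] = 0.325·0.77825 = 0.25293 g/L.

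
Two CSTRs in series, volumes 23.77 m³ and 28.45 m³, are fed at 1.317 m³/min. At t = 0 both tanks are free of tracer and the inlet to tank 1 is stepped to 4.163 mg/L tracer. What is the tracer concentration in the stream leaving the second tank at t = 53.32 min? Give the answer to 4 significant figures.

Species balance on tank i: dCᵢ/dt = (Cᵢ₋₁ − Cᵢ)/τᵢ with τᵢ = Vᵢ/Q.
τ₁ = 23.77/1.317 = 18.0486 min; τ₂ = 28.45/1.317 = 21.6021 min.
Solving the cascade with C₁(0)=C₂(0)=0 gives C₂(t) = C_in[1 − (τ₁ e^(−t/τ₁) − τ₂ e^(−t/τ₂))/(τ₁ − τ₂)].
At t = 53.32: e^(−t/τ₁) = 0.0521179, e^(−t/τ₂) = 0.0847308.
C₂ = 4.163·[1 − (18.0486·0.0521179 − 21.6021·0.0847308)/(-3.55353)] = 4.163·0.749626 = 3.12069 mg/L.

3.121 mg/L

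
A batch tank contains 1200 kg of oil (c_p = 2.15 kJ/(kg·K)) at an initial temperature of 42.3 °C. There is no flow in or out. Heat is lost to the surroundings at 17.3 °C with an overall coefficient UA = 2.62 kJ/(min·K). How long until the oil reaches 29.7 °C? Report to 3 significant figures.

690 min

M c_p dT/dt = −UA(T − T_amb).
τ = M c_p/UA = 984.73 min; T_ss = T_amb = 17.300 °C.
T(t) = T_ss + (T₀ − T_ss)e^(−t/τ); set T = 29.7:
t = −τ ln[(T − T_ss)/(T₀ − T_ss)] = −984.73 · ln(0.49600) = 690.47 min.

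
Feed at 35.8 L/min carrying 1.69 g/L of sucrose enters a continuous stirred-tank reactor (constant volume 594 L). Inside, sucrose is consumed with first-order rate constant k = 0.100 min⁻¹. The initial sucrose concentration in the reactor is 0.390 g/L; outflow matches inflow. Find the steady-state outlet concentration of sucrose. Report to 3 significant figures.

Species balance: V dC/dt = Q C_in − Q C − k V C.
Steady state (dC/dt = 0): C_ss = Q C_in/(Q + kV) = C_in/(1 + kV/Q).
C_ss = 35.8·1.69/(35.8 + 0.100·594) = 60.502/95.200 = 0.63553 g/L.

0.636 g/L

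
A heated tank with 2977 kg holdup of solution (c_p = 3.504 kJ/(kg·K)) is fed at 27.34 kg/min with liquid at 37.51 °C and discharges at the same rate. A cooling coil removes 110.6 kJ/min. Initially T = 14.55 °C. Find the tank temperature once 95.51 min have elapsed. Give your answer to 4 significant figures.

M c_p dT/dt = ṁ c_p (T_in − T) − Q̇.
Rearrange: dT/dt = (T_ss − T)/τ with τ = M/ṁ = 108.888 min and T_ss = T_in − Q̇/(ṁ c_p) = 36.3555 °C.
Integrating: T(t) = T_ss + (T₀ − T_ss) e^(−t/τ).
T(95.51) = 36.3555 + (-21.8055)·e^(−95.51/108.888) = 36.3555 + (-21.8055)·0.415971 = 27.2850 °C.

27.29 °C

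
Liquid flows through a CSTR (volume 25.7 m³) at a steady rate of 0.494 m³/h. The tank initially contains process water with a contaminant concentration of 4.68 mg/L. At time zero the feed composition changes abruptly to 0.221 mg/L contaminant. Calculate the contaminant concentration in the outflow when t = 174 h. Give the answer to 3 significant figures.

Mass balance on the solute (V constant): V dC/dt = Q(C_in − C).
Rewrite as dC/dt + C/τ = C_in/τ, τ = V/Q = 52.024 h.
This is linear first-order; C(t) = C_in + (C₀ − C_in) e^(−t/τ).
C(174) = 0.221 + (4.68 − 0.221)·e^(−174/52.024) = 0.221 + (4.4590)·0.035275 = 0.37829 mg/L.

0.378 mg/L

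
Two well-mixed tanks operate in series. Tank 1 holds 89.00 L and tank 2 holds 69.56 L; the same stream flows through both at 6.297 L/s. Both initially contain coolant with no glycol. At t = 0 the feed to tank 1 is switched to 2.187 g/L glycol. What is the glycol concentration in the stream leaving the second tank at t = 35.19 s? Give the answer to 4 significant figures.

Time constants: τᵢ = Vᵢ/Q for each well-mixed tank.
τ₁ = 89.00/6.297 = 14.1337 s; τ₂ = 69.56/6.297 = 11.0465 s.
Tank 1: C₁ = C_in(1 − e^(−t/τ₁)). Tank 2 (τ₁ ≠ τ₂): C₂ = C_in[1 − (τ₁ e^(−t/τ₁) − τ₂ e^(−t/τ₂))/(τ₁ − τ₂)].
At t = 35.19: e^(−t/τ₁) = 0.0829273, e^(−t/τ₂) = 0.0413528.
C₂ = 2.187·[1 − (14.1337·0.0829273 − 11.0465·0.0413528)/(3.08718)] = 2.187·0.768311 = 1.68030 g/L.

1.680 g/L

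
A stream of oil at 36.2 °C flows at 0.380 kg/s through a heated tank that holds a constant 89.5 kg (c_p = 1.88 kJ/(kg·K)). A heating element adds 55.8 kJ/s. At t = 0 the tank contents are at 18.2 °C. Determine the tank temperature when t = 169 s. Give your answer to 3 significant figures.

Energy balance: M c_p dT/dt = ṁ c_p (T_in − T) + 55.8.
Rearrange: dT/dt = (T_ss − T)/τ with τ = M/ṁ = 235.53 s and T_ss = T_in + Q̇/(ṁ c_p) = 114.31 °C.
T approaches T_ss exponentially: T(t) = T_ss + (T₀ − T_ss) e^(−t/τ).
T(169) = 114.31 + (-96.108)·e^(−169/235.53) = 114.31 + (-96.108)·0.48795 = 67.412 °C.

67.4 °C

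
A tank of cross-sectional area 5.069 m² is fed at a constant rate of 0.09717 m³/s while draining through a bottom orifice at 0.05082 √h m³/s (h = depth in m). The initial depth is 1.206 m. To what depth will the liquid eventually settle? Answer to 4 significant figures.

3.656 m

A dh/dt = Q_in − 0.05082 √h. Steady state requires inflow = outflow:
Q_in = 0.05082 √h_ss ⇒ √h_ss = 0.09717/0.05082 = 1.91204.
h_ss = 1.91204² = 3.65591 m. (Since h₀ = 1.206 m < h_ss, the level will rise toward this value.)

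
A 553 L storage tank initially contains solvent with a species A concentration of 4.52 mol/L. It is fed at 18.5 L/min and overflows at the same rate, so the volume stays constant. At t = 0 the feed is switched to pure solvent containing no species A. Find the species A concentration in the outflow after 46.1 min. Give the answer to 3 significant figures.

Unsteady species balance (constant V, well mixed): V dC/dt = Q(C_in − C).
Time constant τ = V/Q = 553/18.5 = 29.892 min.
C approaches C_in exponentially: C(t) = C_in + (C₀ − C_in) e^(−t/τ).
C(46.1) = 0 + (4.52 − 0)·e^(−46.1/29.892) = 0 + (4.5200)·0.21390 = 0.96685 mol/L.

0.967 mol/L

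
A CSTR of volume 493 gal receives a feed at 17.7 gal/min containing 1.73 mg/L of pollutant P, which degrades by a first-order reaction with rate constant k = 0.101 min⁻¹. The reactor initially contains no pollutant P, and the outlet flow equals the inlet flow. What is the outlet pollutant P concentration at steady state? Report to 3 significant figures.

0.454 mg/L

Species balance: V dC/dt = Q C_in − Q C − k V C.
Steady state (dC/dt = 0): C_ss = Q C_in/(Q + kV) = C_in/(1 + kV/Q).
C_ss = 17.7·1.73/(17.7 + 0.101·493) = 30.621/67.493 = 0.45369 mg/L.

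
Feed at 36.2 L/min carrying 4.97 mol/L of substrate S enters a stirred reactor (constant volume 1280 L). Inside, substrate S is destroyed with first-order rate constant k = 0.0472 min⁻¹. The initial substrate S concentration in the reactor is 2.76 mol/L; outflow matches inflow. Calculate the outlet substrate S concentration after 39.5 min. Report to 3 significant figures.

V dC/dt = Q(C_in − C) − k V C.
dC/dt = (Q/V) C_in − (Q/V + k) C; effective rate a = Q/V + k = 0.028281 + 0.0472 = 0.075481 min⁻¹.
C_ss = Q C_in/(Q + kV) = 1.8622 mol/L; C(t) = C_ss + (C₀ − C_ss) e^(−a t).
C(39.5) = 1.8622 + (0.89784)·e^(−0.075481·39.5) = 1.8622 + (0.89784)·0.050716 = 1.9077 mol/L.

1.91 mol/L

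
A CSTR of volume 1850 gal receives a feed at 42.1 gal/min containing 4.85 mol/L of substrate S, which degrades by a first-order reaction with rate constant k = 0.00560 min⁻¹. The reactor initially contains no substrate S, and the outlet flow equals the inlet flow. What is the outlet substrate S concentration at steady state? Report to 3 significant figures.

3.89 mol/L

Accumulation = in − out − consumed: V dC/dt = Q C_in − Q C − k V C.
At steady state: 0 = Q C_in − (Q + kV) C_ss, so C_ss = Q C_in/(Q + kV).
C_ss = 42.1·4.85/(42.1 + 0.00560·1850) = 204.19/52.460 = 3.8922 mol/L.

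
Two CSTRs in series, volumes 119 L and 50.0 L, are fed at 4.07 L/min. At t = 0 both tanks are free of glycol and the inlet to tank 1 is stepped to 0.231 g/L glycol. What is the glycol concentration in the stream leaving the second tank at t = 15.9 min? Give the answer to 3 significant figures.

Each tank obeys Vᵢ dCᵢ/dt = Q(Cᵢ₋₁ − Cᵢ), so τᵢ = Vᵢ/Q.
τ₁ = 119/4.07 = 29.238 min; τ₂ = 50.0/4.07 = 12.285 min.
Tank 1: C₁ = C_in(1 − e^(−t/τ₁)). Tank 2 (τ₁ ≠ τ₂): C₂ = C_in[1 − (τ₁ e^(−t/τ₁) − τ₂ e^(−t/τ₂))/(τ₁ − τ₂)].
At t = 15.9: e^(−t/τ₁) = 0.58053, e^(−t/τ₂) = 0.27410.
C₂ = 0.231·[1 − (29.238·0.58053 − 12.285·0.27410)/(16.953)] = 0.231·0.19741 = 0.045602 g/L.

0.0456 g/L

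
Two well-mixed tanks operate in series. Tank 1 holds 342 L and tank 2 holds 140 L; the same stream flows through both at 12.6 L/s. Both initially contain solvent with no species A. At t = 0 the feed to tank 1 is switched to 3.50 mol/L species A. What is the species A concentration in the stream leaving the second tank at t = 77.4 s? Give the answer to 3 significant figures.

3.16 mol/L

Each tank obeys Vᵢ dCᵢ/dt = Q(Cᵢ₋₁ − Cᵢ), so τᵢ = Vᵢ/Q.
τ₁ = 342/12.6 = 27.143 s; τ₂ = 140/12.6 = 11.111 s.
Tank 1: C₁ = C_in(1 − e^(−t/τ₁)). Tank 2 (τ₁ ≠ τ₂): C₂ = C_in[1 − (τ₁ e^(−t/τ₁) − τ₂ e^(−t/τ₂))/(τ₁ − τ₂)].
At t = 77.4: e^(−t/τ₁) = 0.057753, e^(−t/τ₂) = 0.00094342.
C₂ = 3.50·[1 − (27.143·0.057753 − 11.111·0.00094342)/(16.032)] = 3.50·0.90287 = 3.1601 mol/L.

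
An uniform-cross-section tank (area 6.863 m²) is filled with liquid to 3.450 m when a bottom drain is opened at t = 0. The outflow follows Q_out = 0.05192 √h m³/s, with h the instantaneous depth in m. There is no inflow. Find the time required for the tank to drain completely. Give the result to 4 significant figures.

491.0 s

With no inflow, A dh/dt = −0.05192 √h.
This is separable: 2 d(√h)/dt = −0.05192/A, so √h = √h₀ − (0.05192/(2A)) t.
Tank is empty when √h = 0: t_empty = 2A√h₀/0.05192.
t_empty = 2·6.863·√3.450/0.05192 = 13.7260·1.85742/0.05192 = 491.042 s.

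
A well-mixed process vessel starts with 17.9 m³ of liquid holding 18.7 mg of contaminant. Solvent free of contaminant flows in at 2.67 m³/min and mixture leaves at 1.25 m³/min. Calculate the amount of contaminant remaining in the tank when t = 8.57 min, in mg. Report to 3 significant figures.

11.8 mg

Let m(t) be the amount of contaminant. Volume: V(t) = V₀ + (Q_in − Q_out) t = 17.9 + 1.4200 t; V(8.57) = 30.069 m³.
Species balance (pure solvent in): dm/dt = −Q_out · m/V(t).
dm/m = −Q_out dt/(V₀ + 1.4200 t); integrating gives ln(m/m₀) = −(Q_out/(Q_in−Q_out)) ln(V/V₀).
m = m₀ (V₀/V)^(Q_out/(Q_in−Q_out)) = 18.7 × (17.9/30.069)^(0.88028) = 11.845 mg.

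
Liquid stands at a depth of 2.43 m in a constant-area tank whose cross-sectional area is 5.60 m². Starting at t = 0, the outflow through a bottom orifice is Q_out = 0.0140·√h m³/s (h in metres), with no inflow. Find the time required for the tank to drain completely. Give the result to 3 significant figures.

1250 s

A dh/dt = −Q_out = −0.0140 √h.
Separate and integrate: 2(√h − √h₀) = −(0.0140/A) t.
Tank is empty when √h = 0: t_empty = 2A√h₀/0.0140.
t_empty = 2·5.60·√2.43/0.0140 = 11.200·1.5588/0.0140 = 1247.1 s.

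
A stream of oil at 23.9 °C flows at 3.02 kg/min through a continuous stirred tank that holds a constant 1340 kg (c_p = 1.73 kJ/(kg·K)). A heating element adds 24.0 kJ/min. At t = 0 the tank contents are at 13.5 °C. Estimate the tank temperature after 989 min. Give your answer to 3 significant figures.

26.9 °C

M c_p dT/dt = ṁ c_p (T_in − T) + Q̇.
τ = M/ṁ = 443.71 min; T_ss = T_in + Q̇/(ṁ c_p) = 23.9 + 24.0/(3.02·1.73) = 28.494 °C.
Integrating: T(t) = T_ss + (T₀ − T_ss) e^(−t/τ).
T(989) = 28.494 + (-14.994)·e^(−989/443.71) = 28.494 + (-14.994)·0.10764 = 26.880 °C.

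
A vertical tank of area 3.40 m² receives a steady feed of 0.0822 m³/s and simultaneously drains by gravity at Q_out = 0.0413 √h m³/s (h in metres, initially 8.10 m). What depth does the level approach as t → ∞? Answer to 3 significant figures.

A dh/dt = Q_in − 0.0413 √h. Steady state requires inflow = outflow:
Q_in = 0.0413 √h_ss ⇒ √h_ss = 0.0822/0.0413 = 1.9903.
h_ss = 1.9903² = 3.9614 m. (Since h₀ = 8.10 m > h_ss, the level will fall toward this value.)

3.96 m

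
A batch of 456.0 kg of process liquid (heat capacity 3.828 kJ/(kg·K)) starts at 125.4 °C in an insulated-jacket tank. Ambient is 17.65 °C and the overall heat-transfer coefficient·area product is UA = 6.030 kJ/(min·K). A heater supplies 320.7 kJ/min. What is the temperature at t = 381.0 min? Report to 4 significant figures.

85.47 °C

M c_p dT/dt = −UA(T − T_amb) + Q̇.
dT/dt = (T_ss − T)/τ with T_ss = T_amb + Q̇/UA = 17.65 + 320.7/6.030 = 70.8341 °C, τ = M c_p/UA = 456.0·3.828/6.030 = 289.481 min.
This is linear first-order; T(t) = T_ss + (T₀ − T_ss) e^(−t/τ).
T(381.0) = 70.8341 + (54.5659)·0.268166 = 85.4668 °C.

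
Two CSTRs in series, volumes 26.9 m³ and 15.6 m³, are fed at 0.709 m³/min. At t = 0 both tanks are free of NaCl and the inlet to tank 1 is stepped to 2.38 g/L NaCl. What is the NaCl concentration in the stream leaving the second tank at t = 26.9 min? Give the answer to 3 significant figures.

Each tank obeys Vᵢ dCᵢ/dt = Q(Cᵢ₋₁ − Cᵢ), so τᵢ = Vᵢ/Q.
τ₁ = 26.9/0.709 = 37.941 min; τ₂ = 15.6/0.709 = 22.003 min.
Solving the cascade with C₁(0)=C₂(0)=0 gives C₂(t) = C_in[1 − (τ₁ e^(−t/τ₁) − τ₂ e^(−t/τ₂))/(τ₁ − τ₂)].
At t = 26.9: e^(−t/τ₁) = 0.49214, e^(−t/τ₂) = 0.29447.
C₂ = 2.38·[1 − (37.941·0.49214 − 22.003·0.29447)/(15.938)] = 2.38·0.23498 = 0.55926 g/L.

0.559 g/L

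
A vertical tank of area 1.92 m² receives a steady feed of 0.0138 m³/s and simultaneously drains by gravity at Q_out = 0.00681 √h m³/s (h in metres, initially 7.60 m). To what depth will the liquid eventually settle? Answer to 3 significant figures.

4.11 m

Unsteady balance on liquid volume: A dh/dt = Q_in − 0.00681 √h. At steady state dh/dt = 0:
Q_in = 0.00681 √h_ss ⇒ √h_ss = 0.0138/0.00681 = 2.0264.
h_ss = 2.0264² = 4.1064 m. (Since h₀ = 7.60 m > h_ss, the level will fall toward this value.)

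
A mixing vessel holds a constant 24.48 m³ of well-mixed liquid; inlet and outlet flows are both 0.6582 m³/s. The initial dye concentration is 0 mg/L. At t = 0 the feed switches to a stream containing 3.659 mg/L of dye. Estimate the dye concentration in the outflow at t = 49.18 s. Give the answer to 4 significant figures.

2.684 mg/L

Transient balance on the dissolved component: V dC/dt = Q(C_in − C).
Time constant τ = V/Q = 24.48/0.6582 = 37.1923 s.
Solution: C(t) = C_in + (C₀ − C_in) e^(−t/τ).
C(49.18) = 3.659 + (0 − 3.659)·e^(−49.18/37.1923) = 3.659 + (-3.65900)·0.266518 = 2.68381 mg/L.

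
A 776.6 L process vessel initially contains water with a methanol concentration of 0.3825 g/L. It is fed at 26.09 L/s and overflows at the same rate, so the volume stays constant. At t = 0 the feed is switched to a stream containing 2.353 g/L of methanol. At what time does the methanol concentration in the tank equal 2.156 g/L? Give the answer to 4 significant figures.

Transient balance on the dissolved component: V dC/dt = Q(C_in − C), so τ = V/Q = 29.7662 s.
C(t) = C_in + (C₀ − C_in) e^(−t/τ). Set C = 2.156 and solve for t:
e^(−t/τ) = (C − C_in)/(C₀ − C_in) = (2.156 − 2.353)/(0.3825 − 2.353) = 0.0999746
t = −τ ln(…) = 29.7662 × 2.30284 = 68.5467 s.

68.55 s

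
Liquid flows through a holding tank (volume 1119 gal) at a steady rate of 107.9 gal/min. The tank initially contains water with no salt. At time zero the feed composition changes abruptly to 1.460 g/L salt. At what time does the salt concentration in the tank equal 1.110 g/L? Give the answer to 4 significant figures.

14.81 min

Species balance: V dC/dt = Q(C_in − C) ⇒ τ = V/Q = 10.3707 min.
C(t) = C_in + (C₀ − C_in) e^(−t/τ). Set C = 1.110 and solve for t:
e^(−t/τ) = (C − C_in)/(C₀ − C_in) = (1.110 − 1.460)/(0 − 1.460) = 0.239726
t = −τ ln(…) = 10.3707 × 1.42826 = 14.8121 min.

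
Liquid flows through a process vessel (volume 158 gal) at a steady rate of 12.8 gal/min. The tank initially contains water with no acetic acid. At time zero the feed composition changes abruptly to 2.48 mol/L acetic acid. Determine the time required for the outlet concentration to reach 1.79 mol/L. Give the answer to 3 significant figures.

15.8 min

Species balance: V dC/dt = Q(C_in − C) ⇒ τ = V/Q = 12.344 min.
C(t) = C_in + (C₀ − C_in) e^(−t/τ). Set C = 1.79 and solve for t:
e^(−t/τ) = (C − C_in)/(C₀ − C_in) = (1.79 − 2.48)/(0 − 2.48) = 0.27823
t = −τ ln(…) = 12.344 × 1.2793 = 15.792 min.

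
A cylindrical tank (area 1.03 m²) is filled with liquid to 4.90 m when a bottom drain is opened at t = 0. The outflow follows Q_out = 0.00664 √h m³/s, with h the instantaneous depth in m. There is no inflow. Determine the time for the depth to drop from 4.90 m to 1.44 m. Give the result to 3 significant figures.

A dh/dt = −Q_out = −0.00664 √h.
∫ h^(−1/2) dh = −(0.00664/A) ∫ dt, giving 2√h = 2√h₀ − (0.00664/A) t.
t = 2A(√h₀ − √h)/0.00664 = 2·1.03·(√4.90 − √1.44)/0.00664
  = 2.0600 × (2.2136 − 1.2000) / 0.00664 = 314.46 s.

314 s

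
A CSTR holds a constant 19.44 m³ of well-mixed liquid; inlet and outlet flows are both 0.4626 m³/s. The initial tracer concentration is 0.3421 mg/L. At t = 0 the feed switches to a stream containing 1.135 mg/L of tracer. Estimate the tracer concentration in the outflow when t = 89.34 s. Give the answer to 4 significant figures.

Mass balance on the solute (V constant): V dC/dt = Q(C_in − C).
Time constant τ = V/Q = 19.44/0.4626 = 42.0233 s.
This is linear first-order; C(t) = C_in + (C₀ − C_in) e^(−t/τ).
C(89.34) = 1.135 + (0.3421 − 1.135)·e^(−89.34/42.0233) = 1.135 + (-0.792900)·0.119318 = 1.04039 mg/L.

1.040 mg/L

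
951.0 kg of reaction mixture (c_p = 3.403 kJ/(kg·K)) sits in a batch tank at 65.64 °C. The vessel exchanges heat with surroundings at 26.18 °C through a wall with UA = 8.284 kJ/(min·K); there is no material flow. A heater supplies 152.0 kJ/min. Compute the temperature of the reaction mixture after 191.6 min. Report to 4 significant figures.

M c_p dT/dt = −UA(T − T_amb) + Q̇.
dT/dt = (T_ss − T)/τ with T_ss = T_amb + Q̇/UA = 26.18 + 152.0/8.284 = 44.5286 °C, τ = M c_p/UA = 951.0·3.403/8.284 = 390.663 min.
Integrating: T(t) = T_ss + (T₀ − T_ss) e^(−t/τ).
T(191.6) = 44.5286 + (21.1114)·0.612352 = 57.4562 °C.

57.46 °C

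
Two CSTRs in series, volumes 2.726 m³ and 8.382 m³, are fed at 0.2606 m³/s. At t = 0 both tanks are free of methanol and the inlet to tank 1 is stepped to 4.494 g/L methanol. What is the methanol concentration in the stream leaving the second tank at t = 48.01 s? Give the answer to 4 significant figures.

3.019 g/L

Time constants: τᵢ = Vᵢ/Q for each well-mixed tank.
τ₁ = 2.726/0.2606 = 10.4605 s; τ₂ = 8.382/0.2606 = 32.1642 s.
Tank 1: C₁ = C_in(1 − e^(−t/τ₁)). Tank 2 (τ₁ ≠ τ₂): C₂ = C_in[1 − (τ₁ e^(−t/τ₁) − τ₂ e^(−t/τ₂))/(τ₁ − τ₂)].
At t = 48.01: e^(−t/τ₁) = 0.0101563, e^(−t/τ₂) = 0.224776.
C₂ = 4.494·[1 − (10.4605·0.0101563 − 32.1642·0.224776)/(-21.7038)] = 4.494·0.671785 = 3.01900 g/L.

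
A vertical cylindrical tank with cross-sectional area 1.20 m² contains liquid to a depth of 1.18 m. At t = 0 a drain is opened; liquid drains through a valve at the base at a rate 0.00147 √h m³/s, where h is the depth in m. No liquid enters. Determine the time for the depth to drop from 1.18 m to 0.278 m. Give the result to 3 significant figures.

913 s

Unsteady balance on liquid volume: A dh/dt = −0.00147 √h.
∫ h^(−1/2) dh = −(0.00147/A) ∫ dt, giving 2√h = 2√h₀ − (0.00147/A) t.
t = 2A(√h₀ − √h)/0.00147 = 2·1.20·(√1.18 − √0.278)/0.00147
  = 2.4000 × (1.0863 − 0.52726) / 0.00147 = 912.69 s.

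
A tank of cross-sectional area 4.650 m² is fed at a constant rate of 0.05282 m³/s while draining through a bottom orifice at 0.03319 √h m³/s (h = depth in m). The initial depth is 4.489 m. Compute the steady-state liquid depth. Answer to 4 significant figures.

Mass balance (ρ constant): A dh/dt = Q_in − 0.03319 √h. At steady state dh/dt = 0:
Q_in = 0.03319 √h_ss ⇒ √h_ss = 0.05282/0.03319 = 1.59144.
h_ss = 1.59144² = 2.53269 m. (Since h₀ = 4.489 m > h_ss, the level will fall toward this value.)

2.533 m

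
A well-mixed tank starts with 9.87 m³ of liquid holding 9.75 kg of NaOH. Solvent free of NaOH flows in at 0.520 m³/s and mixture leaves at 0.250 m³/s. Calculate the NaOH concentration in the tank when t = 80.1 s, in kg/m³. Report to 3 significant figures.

0.106 kg/m³

Let m(t) be the amount of NaOH. Volume: V(t) = V₀ + (Q_in − Q_out) t = 9.87 + 0.27000 t; V(80.1) = 31.497 m³.
No NaOH enters, so dm/dt = −Q_out · (m/V).
Separate: dm/m = −Q_out dt/V(t) ⇒ ln(m/m₀) = −(Q_out/(Q_in−Q_out)) ln(V/V₀).
m = m₀ (V₀/V)^(Q_out/(Q_in−Q_out)) = 9.75 × (9.87/31.497)^(0.92593) = 3.3295 kg.
C = m/V = 3.3295/31.497 = 0.10571 kg/m³.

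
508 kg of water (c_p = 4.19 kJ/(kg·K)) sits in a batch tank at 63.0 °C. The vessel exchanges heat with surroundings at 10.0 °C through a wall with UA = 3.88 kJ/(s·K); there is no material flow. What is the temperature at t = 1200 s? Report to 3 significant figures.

15.9 °C

Lumped-capacitance energy balance: M c_p dT/dt = UA(T_amb − T).
dT/dt = (T_ss − T)/τ with T_ss = T_amb = 10.000 °C, τ = M c_p/UA = 508·4.19/3.88 = 548.59 s.
Integrating: T(t) = T_ss + (T₀ − T_ss) e^(−t/τ).
T(1200) = 10.000 + (53.000)·0.11220 = 15.947 °C.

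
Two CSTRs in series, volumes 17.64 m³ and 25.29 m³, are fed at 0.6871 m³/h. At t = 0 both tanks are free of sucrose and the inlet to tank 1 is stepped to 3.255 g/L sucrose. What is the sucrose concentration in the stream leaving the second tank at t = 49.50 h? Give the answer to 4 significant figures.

Each tank obeys Vᵢ dCᵢ/dt = Q(Cᵢ₋₁ − Cᵢ), so τᵢ = Vᵢ/Q.
τ₁ = 17.64/0.6871 = 25.6731 h; τ₂ = 25.29/0.6871 = 36.8069 h.
Solving the cascade with C₁(0)=C₂(0)=0 gives C₂(t) = C_in[1 − (τ₁ e^(−t/τ₁) − τ₂ e^(−t/τ₂))/(τ₁ − τ₂)].
At t = 49.50: e^(−t/τ₁) = 0.145426, e^(−t/τ₂) = 0.260577.
C₂ = 3.255·[1 − (25.6731·0.145426 − 36.8069·0.260577)/(-11.1338)] = 3.255·0.473899 = 1.54254 g/L.

1.543 g/L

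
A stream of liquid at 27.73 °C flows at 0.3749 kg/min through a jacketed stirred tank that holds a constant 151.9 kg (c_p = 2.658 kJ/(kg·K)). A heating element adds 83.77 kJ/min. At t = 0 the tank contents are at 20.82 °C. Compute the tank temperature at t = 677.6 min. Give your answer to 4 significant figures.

M c_p dT/dt = ṁ c_p (T_in − T) + Q̇.
τ = M/ṁ = 405.175 min; T_ss = T_in + Q̇/(ṁ c_p) = 27.73 + 83.77/(0.3749·2.658) = 111.796 °C.
Integrating: T(t) = T_ss + (T₀ − T_ss) e^(−t/τ).
T(677.6) = 111.796 + (-90.9756)·e^(−677.6/405.175) = 111.796 + (-90.9756)·0.187802 = 94.7101 °C.

94.71 °C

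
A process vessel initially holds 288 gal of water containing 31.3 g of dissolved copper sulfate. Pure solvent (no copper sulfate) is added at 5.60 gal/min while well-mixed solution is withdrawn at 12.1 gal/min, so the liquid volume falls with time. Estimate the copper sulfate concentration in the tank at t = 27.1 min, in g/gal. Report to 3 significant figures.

0.0481 g/gal

Total volume: dV/dt = Q_in − Q_out = -6.5000 gal/min, so V(t) = 288 − 6.5000 t and V(27.1) = 111.85 gal.
Solute balance: dm/dt = 0 − Q_out C = −Q_out m/V(t).
dm/m = −Q_out dt/(V₀ − 6.5000 t); integrating gives ln(m/m₀) = −(Q_out/(Q_in−Q_out)) ln(V/V₀).
m = m₀ (V₀/V)^(Q_out/(Q_in−Q_out)) = 31.3 × (288/111.85)^(-1.8615) = 5.3815 g.
C = m/V = 5.3815/111.85 = 0.048114 g/gal.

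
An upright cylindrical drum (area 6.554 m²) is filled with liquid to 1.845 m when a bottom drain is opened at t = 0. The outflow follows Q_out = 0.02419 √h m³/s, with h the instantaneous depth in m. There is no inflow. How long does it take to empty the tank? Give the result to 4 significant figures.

A dh/dt = −Q_out = −0.02419 √h.
∫ h^(−1/2) dh = −(0.02419/A) ∫ dt, giving 2√h = 2√h₀ − (0.02419/A) t.
Tank is empty when √h = 0: t_empty = 2A√h₀/0.02419.
t_empty = 2·6.554·√1.845/0.02419 = 13.1080·1.35831/0.02419 = 736.035 s.

736.0 s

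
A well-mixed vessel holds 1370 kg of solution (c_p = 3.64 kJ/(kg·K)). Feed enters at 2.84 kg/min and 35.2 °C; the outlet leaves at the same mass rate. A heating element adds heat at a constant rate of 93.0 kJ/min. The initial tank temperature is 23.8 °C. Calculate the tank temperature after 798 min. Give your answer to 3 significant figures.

First-law balance (no shaft work): M c_p dT/dt = ṁ c_p (T_in − T) + 93.0.
Rearrange: dT/dt = (T_ss − T)/τ with τ = M/ṁ = 482.39 min and T_ss = T_in + Q̇/(ṁ c_p) = 44.196 °C.
T approaches T_ss exponentially: T(t) = T_ss + (T₀ − T_ss) e^(−t/τ).
T(798) = 44.196 + (-20.396)·e^(−798/482.39) = 44.196 + (-20.396)·0.19124 = 40.296 °C.

40.3 °C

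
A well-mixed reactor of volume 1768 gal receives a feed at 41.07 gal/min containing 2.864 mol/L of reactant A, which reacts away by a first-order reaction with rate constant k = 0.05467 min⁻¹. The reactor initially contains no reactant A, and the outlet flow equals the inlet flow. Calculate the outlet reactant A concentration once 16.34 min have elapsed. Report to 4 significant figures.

V dC/dt = Q(C_in − C) − k V C.
dC/dt = (Q/V) C_in − (Q/V + k) C; effective rate a = Q/V + k = 0.0232296 + 0.05467 = 0.0778996 min⁻¹.
C_ss = Q C_in/(Q + kV) = 0.854044 mol/L; C(t) = C_ss + (C₀ − C_ss) e^(−a t).
C(16.34) = 0.854044 + (-0.854044)·e^(−0.0778996·16.34) = 0.854044 + (-0.854044)·0.280024 = 0.614891 mol/L.

0.6149 mol/L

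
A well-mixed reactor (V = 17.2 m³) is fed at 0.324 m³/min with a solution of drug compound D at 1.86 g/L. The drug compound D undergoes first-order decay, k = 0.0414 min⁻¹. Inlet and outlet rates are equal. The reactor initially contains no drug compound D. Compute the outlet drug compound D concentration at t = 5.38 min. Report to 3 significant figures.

0.161 g/L

Species balance: V dC/dt = Q C_in − Q C − k V C.
This is linear with rate a = Q/V + k = 0.060237 min⁻¹.
C_ss = Q C_in/(Q + kV) = 0.58165 g/L; C(t) = C_ss + (C₀ − C_ss) e^(−a t).
C(5.38) = 0.58165 + (-0.58165)·e^(−0.060237·5.38) = 0.58165 + (-0.58165)·0.72320 = 0.16100 g/L.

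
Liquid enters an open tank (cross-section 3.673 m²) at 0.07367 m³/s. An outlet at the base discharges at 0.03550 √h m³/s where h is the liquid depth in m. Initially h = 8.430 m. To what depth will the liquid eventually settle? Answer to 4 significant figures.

Unsteady balance on liquid volume: A dh/dt = Q_in − 0.03550 √h. At steady state dh/dt = 0:
Q_in = 0.03550 √h_ss ⇒ √h_ss = 0.07367/0.03550 = 2.07521.
h_ss = 2.07521² = 4.30650 m. (Since h₀ = 8.430 m > h_ss, the level will fall toward this value.)

4.307 m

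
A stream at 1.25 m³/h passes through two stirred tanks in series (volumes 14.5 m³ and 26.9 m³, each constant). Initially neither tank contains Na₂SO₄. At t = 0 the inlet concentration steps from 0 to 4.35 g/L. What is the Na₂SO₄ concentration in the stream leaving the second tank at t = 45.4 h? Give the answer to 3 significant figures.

Each tank obeys Vᵢ dCᵢ/dt = Q(Cᵢ₋₁ − Cᵢ), so τᵢ = Vᵢ/Q.
τ₁ = 14.5/1.25 = 11.600 h; τ₂ = 26.9/1.25 = 21.520 h.
Tank 1: C₁ = C_in(1 − e^(−t/τ₁)). Tank 2 (τ₁ ≠ τ₂): C₂ = C_in[1 − (τ₁ e^(−t/τ₁) − τ₂ e^(−t/τ₂))/(τ₁ − τ₂)].
At t = 45.4: e^(−t/τ₁) = 0.019965, e^(−t/τ₂) = 0.12128.
C₂ = 4.35·[1 − (11.600·0.019965 − 21.520·0.12128)/(-9.9200)] = 4.35·0.76025 = 3.3071 g/L.

3.31 g/L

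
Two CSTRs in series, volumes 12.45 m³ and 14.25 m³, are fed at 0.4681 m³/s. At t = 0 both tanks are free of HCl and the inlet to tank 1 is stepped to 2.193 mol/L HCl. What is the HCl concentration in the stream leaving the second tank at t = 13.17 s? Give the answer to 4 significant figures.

0.1735 mol/L

Time constants: τᵢ = Vᵢ/Q for each well-mixed tank.
τ₁ = 12.45/0.4681 = 26.5969 s; τ₂ = 14.25/0.4681 = 30.4422 s.
Tank 1: C₁ = C_in(1 − e^(−t/τ₁)). Tank 2 (τ₁ ≠ τ₂): C₂ = C_in[1 − (τ₁ e^(−t/τ₁) − τ₂ e^(−t/τ₂))/(τ₁ − τ₂)].
At t = 13.17: e^(−t/τ₁) = 0.609467, e^(−t/τ₂) = 0.648805.
C₂ = 2.193·[1 − (26.5969·0.609467 − 30.4422·0.648805)/(-3.84533)] = 2.193·0.0791050 = 0.173477 mol/L.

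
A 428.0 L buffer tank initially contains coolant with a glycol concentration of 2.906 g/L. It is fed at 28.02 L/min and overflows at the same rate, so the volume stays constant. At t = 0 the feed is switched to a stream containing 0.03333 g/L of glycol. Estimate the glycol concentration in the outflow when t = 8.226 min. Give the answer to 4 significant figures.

Transient balance on the dissolved component: V dC/dt = Q(C_in − C).
Time constant τ = V/Q = 428.0/28.02 = 15.2748 min.
Solution: C(t) = C_in + (C₀ − C_in) e^(−t/τ).
C(8.226) = 0.03333 + (2.906 − 0.03333)·e^(−8.226/15.2748) = 0.03333 + (2.87267)·0.583603 = 1.70983 g/L.

1.710 g/L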